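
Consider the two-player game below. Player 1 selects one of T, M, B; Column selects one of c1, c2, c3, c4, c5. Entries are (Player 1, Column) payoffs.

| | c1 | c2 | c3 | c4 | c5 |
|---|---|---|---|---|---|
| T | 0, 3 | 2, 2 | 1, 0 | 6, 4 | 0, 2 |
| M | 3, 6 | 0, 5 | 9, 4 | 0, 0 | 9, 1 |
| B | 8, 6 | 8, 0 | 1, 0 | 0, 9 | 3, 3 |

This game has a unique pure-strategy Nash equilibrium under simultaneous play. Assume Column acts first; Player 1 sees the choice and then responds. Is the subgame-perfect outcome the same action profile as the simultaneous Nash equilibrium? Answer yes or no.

no

Solve by backward induction (Column leads).
- c1 → Player 1 plays B (best of 0, 3, 8); Column gets 6.
- c2 → Player 1 plays B (best of 2, 0, 8); Column gets 0.
- c3 → Player 1 plays M (best of 1, 9, 1); Column gets 4.
- c4 → Player 1 plays T (best of 6, 0, 0); Column gets 4.
- c5 → Player 1 plays M (best of 0, 9, 3); Column gets 1.
Column's induced payoffs are 6, 0, 4, 4, 1, so Column commits to c1. Subgame-perfect outcome: (B, c1) with payoffs (8, 6).
Under simultaneous play:
Player 1's best replies: c1→B; c2→B; c3→M; c4→T; c5→M.
Column's best replies: T→c4; M→c1; B→c4.
Only (T, c4) has each player best-responding; Nash payoffs (6, 4).
Sequential outcome (B, c1) differs from the Nash profile (T, c4).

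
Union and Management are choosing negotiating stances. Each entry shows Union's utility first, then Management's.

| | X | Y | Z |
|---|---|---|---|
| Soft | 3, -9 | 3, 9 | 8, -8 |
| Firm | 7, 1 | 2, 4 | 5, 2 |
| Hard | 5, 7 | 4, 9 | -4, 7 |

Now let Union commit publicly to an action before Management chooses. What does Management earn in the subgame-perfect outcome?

9

Backward induction with Union moving first.
- Soft: Management compares -9, 9, -8 and picks Y; Union would get 3.
- Firm: Management compares 1, 4, 2 and picks Y; Union would get 2.
- Hard: Management compares 7, 9, 7 and picks Y; Union would get 4.
Among 3, 2, 4, the best is 4 at Hard. Subgame-perfect outcome: (Hard, Y) with payoffs (4, 9).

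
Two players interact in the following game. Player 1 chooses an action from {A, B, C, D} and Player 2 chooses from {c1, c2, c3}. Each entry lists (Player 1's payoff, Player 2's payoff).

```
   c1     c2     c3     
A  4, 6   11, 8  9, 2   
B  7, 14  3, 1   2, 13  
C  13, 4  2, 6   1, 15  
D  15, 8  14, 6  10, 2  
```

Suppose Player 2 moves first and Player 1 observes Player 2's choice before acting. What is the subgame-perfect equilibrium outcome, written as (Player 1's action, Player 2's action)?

(D, c1)

Backward induction with Player 2 moving first.
- c1 → Player 1 plays D (best of 4, 7, 13, 15); Player 2 gets 8.
- c2 → Player 1 plays D (best of 11, 3, 2, 14); Player 2 gets 6.
- c3 → Player 1 plays D (best of 9, 2, 1, 10); Player 2 gets 2.
Maximizing over 8, 6, 2, Player 2 chooses c1. Subgame-perfect outcome: (D, c1) with payoffs (15, 8).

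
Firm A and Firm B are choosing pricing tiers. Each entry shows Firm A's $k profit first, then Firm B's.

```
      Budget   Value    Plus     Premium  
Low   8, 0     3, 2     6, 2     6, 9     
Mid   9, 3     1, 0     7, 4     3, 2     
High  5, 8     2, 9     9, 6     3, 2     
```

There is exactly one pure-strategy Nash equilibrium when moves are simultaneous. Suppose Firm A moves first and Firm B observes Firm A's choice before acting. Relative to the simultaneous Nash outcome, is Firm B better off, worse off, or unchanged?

worse off

Work backward from Firm B's decision.
- Low → Firm B plays Premium (best of 0, 2, 2, 9); Firm A gets 6.
- Mid → Firm B plays Plus (best of 3, 0, 4, 2); Firm A gets 7.
- High → Firm B plays Value (best of 8, 9, 6, 2); Firm A gets 2.
Maximizing over 6, 7, 2, Firm A chooses Mid. Subgame-perfect outcome: (Mid, Plus) with payoffs (7, 4).
Under simultaneous play:
Firm A's best replies: Budget→Mid; Value→Low; Plus→High; Premium→Low.
Firm B's best replies: Low→Premium; Mid→Plus; High→Value.
Only (Low, Premium) has each player best-responding; Nash payoffs (6, 9).
Firm B earns 4 sequentially versus 9 at the Nash outcome: worse off.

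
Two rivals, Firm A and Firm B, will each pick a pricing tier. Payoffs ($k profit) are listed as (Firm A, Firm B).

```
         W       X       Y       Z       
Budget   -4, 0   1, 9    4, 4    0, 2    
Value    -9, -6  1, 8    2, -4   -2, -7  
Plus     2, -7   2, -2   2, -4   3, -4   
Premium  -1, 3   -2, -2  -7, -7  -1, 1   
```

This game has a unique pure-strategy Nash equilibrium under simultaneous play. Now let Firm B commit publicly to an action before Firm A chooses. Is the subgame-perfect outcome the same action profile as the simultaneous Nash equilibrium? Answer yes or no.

no

Solve by backward induction (Firm B leads).
- W: Firm A compares -4, -9, 2, -1 and picks Plus; Firm B would get -7.
- X: Firm A compares 1, 1, 2, -2 and picks Plus; Firm B would get -2.
- Y: Firm A compares 4, 2, 2, -7 and picks Budget; Firm B would get 4.
- Z: Firm A compares 0, -2, 3, -1 and picks Plus; Firm B would get -4.
Firm B's induced payoffs are -7, -2, 4, -4, so Firm B commits to Y. Subgame-perfect outcome: (Budget, Y) with payoffs (4, 4).
For the simultaneous game, intersect best replies.
Firm A's best replies: W→Plus; X→Plus; Y→Budget; Z→Plus.
Firm B's best replies: Budget→X; Value→X; Plus→X; Premium→W.
Only (Plus, X) has each player best-responding; Nash payoffs (2, -2).
Sequential outcome (Budget, Y) differs from the Nash profile (Plus, X).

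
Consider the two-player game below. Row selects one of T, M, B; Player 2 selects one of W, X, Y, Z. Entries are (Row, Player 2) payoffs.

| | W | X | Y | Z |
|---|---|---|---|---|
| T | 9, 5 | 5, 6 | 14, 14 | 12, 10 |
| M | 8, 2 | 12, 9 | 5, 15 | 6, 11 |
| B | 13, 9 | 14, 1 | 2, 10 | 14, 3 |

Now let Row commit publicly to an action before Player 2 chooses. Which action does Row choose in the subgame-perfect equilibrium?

Player 2 best-responds to each possible Row move:
- T → Player 2 plays Y (best of 5, 6, 14, 10); Row gets 14.
- M → Player 2 plays Y (best of 2, 9, 15, 11); Row gets 5.
- B → Player 2 plays Y (best of 9, 1, 10, 3); Row gets 2.
Among 14, 5, 2, the best is 14 at T. Subgame-perfect outcome: (T, Y) with payoffs (14, 14).

T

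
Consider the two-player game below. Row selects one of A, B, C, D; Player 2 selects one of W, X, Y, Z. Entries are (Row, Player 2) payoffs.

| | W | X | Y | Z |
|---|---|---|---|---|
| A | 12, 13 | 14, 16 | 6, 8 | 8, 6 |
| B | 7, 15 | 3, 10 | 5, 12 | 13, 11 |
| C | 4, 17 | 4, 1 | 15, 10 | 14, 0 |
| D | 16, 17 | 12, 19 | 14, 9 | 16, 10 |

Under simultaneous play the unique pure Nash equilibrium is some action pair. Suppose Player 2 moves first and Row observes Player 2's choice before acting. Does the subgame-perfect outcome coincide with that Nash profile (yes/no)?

no

Row best-responds to each possible Player 2 move:
- W → Row plays D (best of 12, 7, 4, 16); Player 2 gets 17.
- X → Row plays A (best of 14, 3, 4, 12); Player 2 gets 16.
- Y → Row plays C (best of 6, 5, 15, 14); Player 2 gets 10.
- Z → Row plays D (best of 8, 13, 14, 16); Player 2 gets 10.
Among 17, 16, 10, 10, the best is 17 at W. Subgame-perfect outcome: (D, W) with payoffs (16, 17).
Under simultaneous play:
Row's best replies: W→D; X→A; Y→C; Z→D.
Player 2's best replies: A→X; B→W; C→W; D→X.
Only (A, X) has each player best-responding; Nash payoffs (14, 16).
Sequential outcome (D, W) differs from the Nash profile (A, X).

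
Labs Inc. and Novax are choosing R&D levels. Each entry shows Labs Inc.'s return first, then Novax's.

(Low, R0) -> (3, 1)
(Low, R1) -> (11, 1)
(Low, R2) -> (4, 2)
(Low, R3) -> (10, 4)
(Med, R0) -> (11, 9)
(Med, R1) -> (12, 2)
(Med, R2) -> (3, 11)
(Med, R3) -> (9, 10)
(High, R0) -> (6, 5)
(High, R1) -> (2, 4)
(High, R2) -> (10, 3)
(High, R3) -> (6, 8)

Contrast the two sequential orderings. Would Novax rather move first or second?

first

If Labs Inc. leads: Novax's best replies are Low→R3, Med→R2, High→R3; Labs Inc.'s induced payoffs 10, 3, 6; outcome (Low, R3), payoffs (10, 4).
If Novax leads: Labs Inc.'s best replies are R0→Med, R1→Med, R2→High, R3→Low; Novax's induced payoffs 9, 2, 3, 4; outcome (Med, R0), payoffs (11, 9).
Novax gets 9 moving first and 4 moving second, so Novax prefers to move first.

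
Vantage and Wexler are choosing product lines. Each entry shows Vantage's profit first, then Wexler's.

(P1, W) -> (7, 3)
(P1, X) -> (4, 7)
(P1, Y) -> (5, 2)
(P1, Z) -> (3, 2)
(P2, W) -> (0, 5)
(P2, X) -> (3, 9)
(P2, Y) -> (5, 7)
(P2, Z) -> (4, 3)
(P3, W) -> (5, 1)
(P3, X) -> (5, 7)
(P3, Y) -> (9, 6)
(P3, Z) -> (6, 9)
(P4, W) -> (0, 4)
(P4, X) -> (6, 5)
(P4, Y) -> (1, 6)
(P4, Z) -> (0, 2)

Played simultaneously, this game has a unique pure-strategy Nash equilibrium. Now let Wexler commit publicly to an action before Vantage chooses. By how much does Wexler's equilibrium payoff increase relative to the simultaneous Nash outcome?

0

Solve by backward induction (Wexler leads).
- W: BR = P1, leader payoff 3.
- X: BR = P4, leader payoff 5.
- Y: BR = P3, leader payoff 6.
- Z: BR = P3, leader payoff 9.
Among 3, 5, 6, 9, the best is 9 at Z. Subgame-perfect outcome: (P3, Z) with payoffs (6, 9).
Now find the simultaneous Nash equilibrium.
Vantage's best replies: W→P1; X→P4; Y→P3; Z→P3.
Wexler's best replies: P1→X; P2→X; P3→Z; P4→Y.
The unique mutual best reply is (P3, Z), giving (6, 9).
Wexler's commitment gain: 9 − 9 = 0.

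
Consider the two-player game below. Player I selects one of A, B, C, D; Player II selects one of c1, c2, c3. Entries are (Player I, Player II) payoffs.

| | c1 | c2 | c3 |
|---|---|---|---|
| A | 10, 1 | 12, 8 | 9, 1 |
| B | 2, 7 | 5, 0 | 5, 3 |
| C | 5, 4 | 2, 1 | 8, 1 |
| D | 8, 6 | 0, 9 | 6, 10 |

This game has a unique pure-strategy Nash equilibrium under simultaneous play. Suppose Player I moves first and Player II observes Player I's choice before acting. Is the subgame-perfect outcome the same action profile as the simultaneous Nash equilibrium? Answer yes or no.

Player II best-responds to each possible Player I move:
- A → Player II plays c2 (best of 1, 8, 1); Player I gets 12.
- B → Player II plays c1 (best of 7, 0, 3); Player I gets 2.
- C → Player II plays c1 (best of 4, 1, 1); Player I gets 5.
- D → Player II plays c3 (best of 6, 9, 10); Player I gets 6.
Maximizing over 12, 2, 5, 6, Player I chooses A. Subgame-perfect outcome: (A, c2) with payoffs (12, 8).
Under simultaneous play:
Player I's best replies: c1→A; c2→A; c3→A.
Player II's best replies: A→c2; B→c1; C→c1; D→c3.
The unique mutual best reply is (A, c2), giving (12, 8).
Sequential outcome (A, c2) coincides with the Nash profile (A, c2).

yes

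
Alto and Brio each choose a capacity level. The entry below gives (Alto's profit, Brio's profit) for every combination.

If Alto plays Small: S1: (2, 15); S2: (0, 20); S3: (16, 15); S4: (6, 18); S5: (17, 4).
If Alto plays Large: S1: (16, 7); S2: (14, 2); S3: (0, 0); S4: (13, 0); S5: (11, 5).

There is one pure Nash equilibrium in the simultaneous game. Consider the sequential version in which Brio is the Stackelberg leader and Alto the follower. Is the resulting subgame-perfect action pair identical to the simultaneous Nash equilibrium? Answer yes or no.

Work backward from Alto's decision.
- S1: Alto compares 2, 16 and picks Large; Brio would get 7.
- S2: Alto compares 0, 14 and picks Large; Brio would get 2.
- S3: Alto compares 16, 0 and picks Small; Brio would get 15.
- S4: Alto compares 6, 13 and picks Large; Brio would get 0.
- S5: Alto compares 17, 11 and picks Small; Brio would get 4.
Brio's induced payoffs are 7, 2, 15, 0, 4, so Brio commits to S3. Subgame-perfect outcome: (Small, S3) with payoffs (16, 15).
For the simultaneous game, intersect best replies.
Alto's best replies: S1→Large; S2→Large; S3→Small; S4→Large; S5→Small.
Brio's best replies: Small→S2; Large→S1.
Only (Large, S1) has each player best-responding; Nash payoffs (16, 7).
Sequential outcome (Small, S3) differs from the Nash profile (Large, S1).

no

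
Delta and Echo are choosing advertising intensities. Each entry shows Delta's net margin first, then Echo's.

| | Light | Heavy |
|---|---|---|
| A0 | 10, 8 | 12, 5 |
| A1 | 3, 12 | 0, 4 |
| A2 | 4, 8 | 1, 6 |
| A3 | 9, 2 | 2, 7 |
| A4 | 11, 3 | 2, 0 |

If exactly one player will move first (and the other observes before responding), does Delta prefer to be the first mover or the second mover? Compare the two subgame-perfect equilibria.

If Delta leads: Echo's best replies are A0→Light, A1→Light, A2→Light, A3→Heavy, A4→Light; Delta's induced payoffs 10, 3, 4, 2, 11; outcome (A4, Light), payoffs (11, 3).
If Echo leads: Delta's best replies are Light→A4, Heavy→A0; Echo's induced payoffs 3, 5; outcome (A0, Heavy), payoffs (12, 5).
Delta gets 11 moving first and 12 moving second, so Delta prefers to move second.

second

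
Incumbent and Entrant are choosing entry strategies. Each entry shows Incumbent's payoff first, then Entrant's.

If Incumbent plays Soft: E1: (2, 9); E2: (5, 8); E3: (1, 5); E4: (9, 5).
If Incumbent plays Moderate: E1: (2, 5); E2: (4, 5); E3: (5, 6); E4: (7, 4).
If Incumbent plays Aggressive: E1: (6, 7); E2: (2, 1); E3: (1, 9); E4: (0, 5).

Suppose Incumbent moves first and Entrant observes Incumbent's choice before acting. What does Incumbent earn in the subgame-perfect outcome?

5

Work backward from Entrant's decision.
- Soft → Entrant plays E1 (best of 9, 8, 5, 5); Incumbent gets 2.
- Moderate → Entrant plays E3 (best of 5, 5, 6, 4); Incumbent gets 5.
- Aggressive → Entrant plays E3 (best of 7, 1, 9, 5); Incumbent gets 1.
Among 2, 5, 1, the best is 5 at Moderate. Subgame-perfect outcome: (Moderate, E3) with payoffs (5, 6).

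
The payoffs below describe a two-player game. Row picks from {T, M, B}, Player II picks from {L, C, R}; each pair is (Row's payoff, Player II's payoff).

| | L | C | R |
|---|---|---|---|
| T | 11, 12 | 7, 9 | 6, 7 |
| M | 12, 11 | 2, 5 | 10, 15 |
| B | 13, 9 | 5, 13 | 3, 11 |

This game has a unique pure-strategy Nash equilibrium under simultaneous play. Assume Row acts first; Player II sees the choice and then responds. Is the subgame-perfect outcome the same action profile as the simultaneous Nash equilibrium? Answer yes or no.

no

Work backward from Player II's decision.
- T → Player II plays L (best of 12, 9, 7); Row gets 11.
- M → Player II plays R (best of 11, 5, 15); Row gets 10.
- B → Player II plays C (best of 9, 13, 11); Row gets 5.
Maximizing over 11, 10, 5, Row chooses T. Subgame-perfect outcome: (T, L) with payoffs (11, 12).
For the simultaneous game, intersect best replies.
Row's best replies: L→B; C→T; R→M.
Player II's best replies: T→L; M→R; B→C.
Only (M, R) has each player best-responding; Nash payoffs (10, 15).
Sequential outcome (T, L) differs from the Nash profile (M, R).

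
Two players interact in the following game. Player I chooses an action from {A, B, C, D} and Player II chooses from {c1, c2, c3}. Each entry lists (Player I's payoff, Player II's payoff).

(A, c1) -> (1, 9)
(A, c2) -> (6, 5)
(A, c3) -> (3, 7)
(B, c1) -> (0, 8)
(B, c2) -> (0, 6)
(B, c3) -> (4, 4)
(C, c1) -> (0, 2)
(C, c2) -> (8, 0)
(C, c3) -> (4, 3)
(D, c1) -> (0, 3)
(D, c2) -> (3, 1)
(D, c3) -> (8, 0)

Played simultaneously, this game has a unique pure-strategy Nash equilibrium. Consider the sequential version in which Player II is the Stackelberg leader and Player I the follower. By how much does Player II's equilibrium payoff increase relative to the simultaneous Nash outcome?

0

Backward induction with Player II moving first.
- c1: Player I compares 1, 0, 0, 0 and picks A; Player II would get 9.
- c2: Player I compares 6, 0, 8, 3 and picks C; Player II would get 0.
- c3: Player I compares 3, 4, 4, 8 and picks D; Player II would get 0.
Player II's induced payoffs are 9, 0, 0, so Player II commits to c1. Subgame-perfect outcome: (A, c1) with payoffs (1, 9).
For the simultaneous game, intersect best replies.
Player I's best replies: c1→A; c2→C; c3→D.
Player II's best replies: A→c1; B→c1; C→c3; D→c1.
The unique mutual best reply is (A, c1), giving (1, 9).
Player II's commitment gain: 9 − 9 = 0.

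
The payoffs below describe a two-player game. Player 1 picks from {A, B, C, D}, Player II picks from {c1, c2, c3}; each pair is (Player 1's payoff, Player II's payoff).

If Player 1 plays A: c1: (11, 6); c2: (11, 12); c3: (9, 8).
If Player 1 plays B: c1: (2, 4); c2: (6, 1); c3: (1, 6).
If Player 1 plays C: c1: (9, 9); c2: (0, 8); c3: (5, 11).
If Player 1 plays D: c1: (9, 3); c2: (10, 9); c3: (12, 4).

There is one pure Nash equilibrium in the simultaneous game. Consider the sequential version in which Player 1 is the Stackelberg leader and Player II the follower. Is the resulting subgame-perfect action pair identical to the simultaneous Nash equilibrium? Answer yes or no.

yes

Solve by backward induction (Player 1 leads).
- A: Player II compares 6, 12, 8 and picks c2; Player 1 would get 11.
- B: Player II compares 4, 1, 6 and picks c3; Player 1 would get 1.
- C: Player II compares 9, 8, 11 and picks c3; Player 1 would get 5.
- D: Player II compares 3, 9, 4 and picks c2; Player 1 would get 10.
Maximizing over 11, 1, 5, 10, Player 1 chooses A. Subgame-perfect outcome: (A, c2) with payoffs (11, 12).
Now find the simultaneous Nash equilibrium.
Player 1's best replies: c1→A; c2→A; c3→D.
Player II's best replies: A→c2; B→c3; C→c3; D→c2.
The unique mutual best reply is (A, c2), giving (11, 12).
Sequential outcome (A, c2) coincides with the Nash profile (A, c2).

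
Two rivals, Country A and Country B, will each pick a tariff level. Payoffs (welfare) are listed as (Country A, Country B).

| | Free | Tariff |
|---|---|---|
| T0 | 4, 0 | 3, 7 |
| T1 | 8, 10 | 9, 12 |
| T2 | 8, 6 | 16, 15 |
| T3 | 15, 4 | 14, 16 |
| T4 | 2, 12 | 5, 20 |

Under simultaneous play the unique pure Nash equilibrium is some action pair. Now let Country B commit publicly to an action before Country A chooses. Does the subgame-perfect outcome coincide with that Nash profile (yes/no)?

yes

Backward induction with Country B moving first.
- Free: BR = T3, leader payoff 4.
- Tariff: BR = T2, leader payoff 15.
Country B's induced payoffs are 4, 15, so Country B commits to Tariff. Subgame-perfect outcome: (T2, Tariff) with payoffs (16, 15).
For the simultaneous game, intersect best replies.
Country A's best replies: Free→T3; Tariff→T2.
Country B's best replies: T0→Tariff; T1→Tariff; T2→Tariff; T3→Tariff; T4→Tariff.
Only (T2, Tariff) has each player best-responding; Nash payoffs (16, 15).
Sequential outcome (T2, Tariff) coincides with the Nash profile (T2, Tariff).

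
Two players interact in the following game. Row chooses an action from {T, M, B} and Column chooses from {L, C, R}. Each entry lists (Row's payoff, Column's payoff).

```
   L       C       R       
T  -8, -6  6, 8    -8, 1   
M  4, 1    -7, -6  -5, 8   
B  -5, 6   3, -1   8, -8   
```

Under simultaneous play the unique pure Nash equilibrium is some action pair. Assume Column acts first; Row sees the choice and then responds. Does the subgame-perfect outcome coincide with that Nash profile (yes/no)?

yes

Work backward from Row's decision.
- L → Row plays M (best of -8, 4, -5); Column gets 1.
- C → Row plays T (best of 6, -7, 3); Column gets 8.
- R → Row plays B (best of -8, -5, 8); Column gets -8.
Maximizing over 1, 8, -8, Column chooses C. Subgame-perfect outcome: (T, C) with payoffs (6, 8).
Now find the simultaneous Nash equilibrium.
Row's best replies: L→M; C→T; R→B.
Column's best replies: T→C; M→R; B→L.
Only (T, C) has each player best-responding; Nash payoffs (6, 8).
Sequential outcome (T, C) coincides with the Nash profile (T, C).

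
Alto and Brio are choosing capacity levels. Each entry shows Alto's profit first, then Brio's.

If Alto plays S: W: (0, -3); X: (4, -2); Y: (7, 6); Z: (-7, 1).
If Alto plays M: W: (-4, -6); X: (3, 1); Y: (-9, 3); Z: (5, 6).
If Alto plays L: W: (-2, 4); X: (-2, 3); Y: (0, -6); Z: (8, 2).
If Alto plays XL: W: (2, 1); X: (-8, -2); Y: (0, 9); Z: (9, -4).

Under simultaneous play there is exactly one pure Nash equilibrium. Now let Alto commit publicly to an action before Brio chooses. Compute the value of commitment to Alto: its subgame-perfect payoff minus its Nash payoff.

0

Backward induction with Alto moving first.
- S: BR = Y, leader payoff 7.
- M: BR = Z, leader payoff 5.
- L: BR = W, leader payoff -2.
- XL: BR = Y, leader payoff 0.
Alto's induced payoffs are 7, 5, -2, 0, so Alto commits to S. Subgame-perfect outcome: (S, Y) with payoffs (7, 6).
Under simultaneous play:
Alto's best replies: W→XL; X→S; Y→S; Z→XL.
Brio's best replies: S→Y; M→Z; L→W; XL→Y.
The unique mutual best reply is (S, Y), giving (7, 6).
Alto's commitment gain: 7 − 7 = 0.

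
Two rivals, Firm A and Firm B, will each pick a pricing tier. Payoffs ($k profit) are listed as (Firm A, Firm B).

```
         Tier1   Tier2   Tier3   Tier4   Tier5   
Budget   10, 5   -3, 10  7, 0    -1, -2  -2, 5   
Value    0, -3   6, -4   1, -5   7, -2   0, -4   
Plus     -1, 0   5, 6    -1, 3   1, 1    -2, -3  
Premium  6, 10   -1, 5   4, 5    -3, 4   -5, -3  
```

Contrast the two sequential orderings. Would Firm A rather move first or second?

If Firm A leads: Firm B's best replies are Budget→Tier2, Value→Tier4, Plus→Tier2, Premium→Tier1; Firm A's induced payoffs -3, 7, 5, 6; outcome (Value, Tier4), payoffs (7, -2).
If Firm B leads: Firm A's best replies are Tier1→Budget, Tier2→Value, Tier3→Budget, Tier4→Value, Tier5→Value; Firm B's induced payoffs 5, -4, 0, -2, -4; outcome (Budget, Tier1), payoffs (10, 5).
Firm A gets 7 moving first and 10 moving second, so Firm A prefers to move second.

second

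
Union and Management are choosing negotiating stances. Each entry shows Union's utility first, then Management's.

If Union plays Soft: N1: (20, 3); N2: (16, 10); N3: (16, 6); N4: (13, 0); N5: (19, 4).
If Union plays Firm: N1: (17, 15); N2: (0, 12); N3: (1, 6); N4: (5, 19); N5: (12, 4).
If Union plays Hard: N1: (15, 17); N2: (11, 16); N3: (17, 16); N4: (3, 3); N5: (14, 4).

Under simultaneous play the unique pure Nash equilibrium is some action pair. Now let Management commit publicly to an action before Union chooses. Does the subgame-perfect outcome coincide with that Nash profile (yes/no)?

no

Backward induction with Management moving first.
- N1: BR = Soft, leader payoff 3.
- N2: BR = Soft, leader payoff 10.
- N3: BR = Hard, leader payoff 16.
- N4: BR = Soft, leader payoff 0.
- N5: BR = Soft, leader payoff 4.
Management's induced payoffs are 3, 10, 16, 0, 4, so Management commits to N3. Subgame-perfect outcome: (Hard, N3) with payoffs (17, 16).
Under simultaneous play:
Union's best replies: N1→Soft; N2→Soft; N3→Hard; N4→Soft; N5→Soft.
Management's best replies: Soft→N2; Firm→N4; Hard→N1.
The unique mutual best reply is (Soft, N2), giving (16, 10).
Sequential outcome (Hard, N3) differs from the Nash profile (Soft, N2).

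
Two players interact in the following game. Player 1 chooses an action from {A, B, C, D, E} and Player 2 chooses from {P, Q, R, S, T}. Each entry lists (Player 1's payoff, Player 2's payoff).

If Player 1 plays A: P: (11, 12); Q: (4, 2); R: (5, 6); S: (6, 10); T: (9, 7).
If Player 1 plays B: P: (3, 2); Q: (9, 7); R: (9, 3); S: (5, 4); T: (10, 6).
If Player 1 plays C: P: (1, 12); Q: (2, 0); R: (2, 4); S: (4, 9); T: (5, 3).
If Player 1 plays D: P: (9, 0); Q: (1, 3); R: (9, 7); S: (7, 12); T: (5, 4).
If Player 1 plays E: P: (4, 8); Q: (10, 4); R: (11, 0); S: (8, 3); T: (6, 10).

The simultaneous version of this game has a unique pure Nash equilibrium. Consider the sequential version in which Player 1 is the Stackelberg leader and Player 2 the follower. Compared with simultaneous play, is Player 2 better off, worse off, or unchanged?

Player 2 best-responds to each possible Player 1 move:
- A: BR = P, leader payoff 11.
- B: BR = Q, leader payoff 9.
- C: BR = P, leader payoff 1.
- D: BR = S, leader payoff 7.
- E: BR = T, leader payoff 6.
Among 11, 9, 1, 7, 6, the best is 11 at A. Subgame-perfect outcome: (A, P) with payoffs (11, 12).
Under simultaneous play:
Player 1's best replies: P→A; Q→E; R→E; S→E; T→B.
Player 2's best replies: A→P; B→Q; C→P; D→S; E→T.
The unique mutual best reply is (A, P), giving (11, 12).
Player 2 earns 12 sequentially versus 12 at the Nash outcome: unchanged.

unchanged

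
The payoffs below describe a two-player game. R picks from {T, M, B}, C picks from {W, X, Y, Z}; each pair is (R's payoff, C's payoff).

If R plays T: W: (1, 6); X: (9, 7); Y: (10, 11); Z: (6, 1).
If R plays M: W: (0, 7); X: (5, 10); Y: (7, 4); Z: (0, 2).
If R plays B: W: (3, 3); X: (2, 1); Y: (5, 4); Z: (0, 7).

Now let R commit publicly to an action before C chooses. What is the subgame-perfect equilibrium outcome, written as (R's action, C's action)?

Solve by backward induction (R leads).
- T: C compares 6, 7, 11, 1 and picks Y; R would get 10.
- M: C compares 7, 10, 4, 2 and picks X; R would get 5.
- B: C compares 3, 1, 4, 7 and picks Z; R would get 0.
Maximizing over 10, 5, 0, R chooses T. Subgame-perfect outcome: (T, Y) with payoffs (10, 11).

(T, Y)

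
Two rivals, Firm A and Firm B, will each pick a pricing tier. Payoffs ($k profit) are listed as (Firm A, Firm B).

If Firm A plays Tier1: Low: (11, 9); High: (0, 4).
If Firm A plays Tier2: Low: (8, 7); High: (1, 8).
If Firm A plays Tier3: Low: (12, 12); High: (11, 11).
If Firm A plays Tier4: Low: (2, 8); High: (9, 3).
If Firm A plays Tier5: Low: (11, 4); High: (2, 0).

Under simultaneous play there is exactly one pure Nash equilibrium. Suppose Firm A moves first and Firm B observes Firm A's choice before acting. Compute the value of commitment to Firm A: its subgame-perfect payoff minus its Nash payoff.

Firm B best-responds to each possible Firm A move:
- Tier1 → Firm B plays Low (best of 9, 4); Firm A gets 11.
- Tier2 → Firm B plays High (best of 7, 8); Firm A gets 1.
- Tier3 → Firm B plays Low (best of 12, 11); Firm A gets 12.
- Tier4 → Firm B plays Low (best of 8, 3); Firm A gets 2.
- Tier5 → Firm B plays Low (best of 4, 0); Firm A gets 11.
Firm A's induced payoffs are 11, 1, 12, 2, 11, so Firm A commits to Tier3. Subgame-perfect outcome: (Tier3, Low) with payoffs (12, 12).
Under simultaneous play:
Firm A's best replies: Low→Tier3; High→Tier3.
Firm B's best replies: Tier1→Low; Tier2→High; Tier3→Low; Tier4→Low; Tier5→Low.
Only (Tier3, Low) has each player best-responding; Nash payoffs (12, 12).
Firm A's commitment gain: 12 − 12 = 0.

0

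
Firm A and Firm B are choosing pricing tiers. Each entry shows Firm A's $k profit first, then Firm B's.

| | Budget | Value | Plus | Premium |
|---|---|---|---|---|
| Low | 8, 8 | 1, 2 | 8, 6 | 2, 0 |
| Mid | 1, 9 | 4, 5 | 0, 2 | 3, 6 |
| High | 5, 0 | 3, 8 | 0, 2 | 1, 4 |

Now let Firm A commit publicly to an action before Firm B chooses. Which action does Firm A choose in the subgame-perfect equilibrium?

Solve by backward induction (Firm A leads).
- Low → Firm B plays Budget (best of 8, 2, 6, 0); Firm A gets 8.
- Mid → Firm B plays Budget (best of 9, 5, 2, 6); Firm A gets 1.
- High → Firm B plays Value (best of 0, 8, 2, 4); Firm A gets 3.
Firm A's induced payoffs are 8, 1, 3, so Firm A commits to Low. Subgame-perfect outcome: (Low, Budget) with payoffs (8, 8).

Low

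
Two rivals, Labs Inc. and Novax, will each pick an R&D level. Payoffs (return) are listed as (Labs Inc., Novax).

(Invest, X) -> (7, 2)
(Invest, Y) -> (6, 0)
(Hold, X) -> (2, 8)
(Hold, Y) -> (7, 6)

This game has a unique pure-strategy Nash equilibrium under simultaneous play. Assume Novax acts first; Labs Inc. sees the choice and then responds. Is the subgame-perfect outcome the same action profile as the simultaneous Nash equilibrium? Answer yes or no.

Solve by backward induction (Novax leads).
- X → Labs Inc. plays Invest (best of 7, 2); Novax gets 2.
- Y → Labs Inc. plays Hold (best of 6, 7); Novax gets 6.
Maximizing over 2, 6, Novax chooses Y. Subgame-perfect outcome: (Hold, Y) with payoffs (7, 6).
Now find the simultaneous Nash equilibrium.
Labs Inc.'s best replies: X→Invest; Y→Hold.
Novax's best replies: Invest→X; Hold→X.
Only (Invest, X) has each player best-responding; Nash payoffs (7, 2).
Sequential outcome (Hold, Y) differs from the Nash profile (Invest, X).

no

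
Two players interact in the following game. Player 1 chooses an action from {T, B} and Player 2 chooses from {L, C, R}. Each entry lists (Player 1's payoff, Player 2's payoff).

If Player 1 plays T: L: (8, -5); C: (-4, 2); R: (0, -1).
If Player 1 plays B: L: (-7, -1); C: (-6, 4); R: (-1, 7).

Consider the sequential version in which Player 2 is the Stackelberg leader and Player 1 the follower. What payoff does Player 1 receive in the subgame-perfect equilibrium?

Player 1 best-responds to each possible Player 2 move:
- L → Player 1 plays T (best of 8, -7); Player 2 gets -5.
- C → Player 1 plays T (best of -4, -6); Player 2 gets 2.
- R → Player 1 plays T (best of 0, -1); Player 2 gets -1.
Player 2's induced payoffs are -5, 2, -1, so Player 2 commits to C. Subgame-perfect outcome: (T, C) with payoffs (-4, 2).

-4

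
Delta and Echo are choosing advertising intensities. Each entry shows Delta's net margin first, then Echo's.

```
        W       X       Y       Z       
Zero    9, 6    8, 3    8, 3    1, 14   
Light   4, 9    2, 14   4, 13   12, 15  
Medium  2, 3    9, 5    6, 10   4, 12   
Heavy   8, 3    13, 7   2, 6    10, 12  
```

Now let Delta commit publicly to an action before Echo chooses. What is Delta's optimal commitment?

Light

Solve by backward induction (Delta leads).
- Zero: BR = Z, leader payoff 1.
- Light: BR = Z, leader payoff 12.
- Medium: BR = Z, leader payoff 4.
- Heavy: BR = Z, leader payoff 10.
Delta's induced payoffs are 1, 12, 4, 10, so Delta commits to Light. Subgame-perfect outcome: (Light, Z) with payoffs (12, 15).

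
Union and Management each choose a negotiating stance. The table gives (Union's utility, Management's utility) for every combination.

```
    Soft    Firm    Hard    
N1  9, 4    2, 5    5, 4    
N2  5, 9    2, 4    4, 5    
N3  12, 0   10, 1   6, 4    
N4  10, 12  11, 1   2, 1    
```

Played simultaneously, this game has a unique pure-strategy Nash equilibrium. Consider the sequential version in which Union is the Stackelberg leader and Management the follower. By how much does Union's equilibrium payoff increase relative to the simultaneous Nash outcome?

Solve by backward induction (Union leads).
- N1: BR = Firm, leader payoff 2.
- N2: BR = Soft, leader payoff 5.
- N3: BR = Hard, leader payoff 6.
- N4: BR = Soft, leader payoff 10.
Maximizing over 2, 5, 6, 10, Union chooses N4. Subgame-perfect outcome: (N4, Soft) with payoffs (10, 12).
Under simultaneous play:
Union's best replies: Soft→N3; Firm→N4; Hard→N3.
Management's best replies: N1→Firm; N2→Soft; N3→Hard; N4→Soft.
The unique mutual best reply is (N3, Hard), giving (6, 4).
Union's commitment gain: 10 − 6 = 4.

4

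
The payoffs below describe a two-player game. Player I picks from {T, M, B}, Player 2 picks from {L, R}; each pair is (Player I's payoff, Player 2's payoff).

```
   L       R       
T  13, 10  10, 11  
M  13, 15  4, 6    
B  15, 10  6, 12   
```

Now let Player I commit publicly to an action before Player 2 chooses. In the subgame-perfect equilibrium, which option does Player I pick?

Backward induction with Player I moving first.
- T: BR = R, leader payoff 10.
- M: BR = L, leader payoff 13.
- B: BR = R, leader payoff 6.
Maximizing over 10, 13, 6, Player I chooses M. Subgame-perfect outcome: (M, L) with payoffs (13, 15).

M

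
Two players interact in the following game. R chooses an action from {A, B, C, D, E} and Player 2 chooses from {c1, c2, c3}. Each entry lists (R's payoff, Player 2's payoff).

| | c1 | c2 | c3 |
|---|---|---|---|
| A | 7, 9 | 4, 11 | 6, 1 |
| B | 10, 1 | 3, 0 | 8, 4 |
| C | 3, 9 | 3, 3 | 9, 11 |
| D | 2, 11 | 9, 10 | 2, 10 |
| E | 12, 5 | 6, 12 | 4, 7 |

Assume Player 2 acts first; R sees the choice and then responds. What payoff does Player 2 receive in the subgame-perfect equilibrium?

Work backward from R's decision.
- c1 → R plays E (best of 7, 10, 3, 2, 12); Player 2 gets 5.
- c2 → R plays D (best of 4, 3, 3, 9, 6); Player 2 gets 10.
- c3 → R plays C (best of 6, 8, 9, 2, 4); Player 2 gets 11.
Among 5, 10, 11, the best is 11 at c3. Subgame-perfect outcome: (C, c3) with payoffs (9, 11).

11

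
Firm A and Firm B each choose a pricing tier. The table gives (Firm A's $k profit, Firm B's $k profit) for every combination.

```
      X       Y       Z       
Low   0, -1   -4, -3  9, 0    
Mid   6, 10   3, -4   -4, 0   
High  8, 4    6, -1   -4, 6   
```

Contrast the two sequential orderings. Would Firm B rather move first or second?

first

If Firm A leads: Firm B's best replies are Low→Z, Mid→X, High→Z; Firm A's induced payoffs 9, 6, -4; outcome (Low, Z), payoffs (9, 0).
If Firm B leads: Firm A's best replies are X→High, Y→High, Z→Low; Firm B's induced payoffs 4, -1, 0; outcome (High, X), payoffs (8, 4).
Firm B gets 4 moving first and 0 moving second, so Firm B prefers to move first.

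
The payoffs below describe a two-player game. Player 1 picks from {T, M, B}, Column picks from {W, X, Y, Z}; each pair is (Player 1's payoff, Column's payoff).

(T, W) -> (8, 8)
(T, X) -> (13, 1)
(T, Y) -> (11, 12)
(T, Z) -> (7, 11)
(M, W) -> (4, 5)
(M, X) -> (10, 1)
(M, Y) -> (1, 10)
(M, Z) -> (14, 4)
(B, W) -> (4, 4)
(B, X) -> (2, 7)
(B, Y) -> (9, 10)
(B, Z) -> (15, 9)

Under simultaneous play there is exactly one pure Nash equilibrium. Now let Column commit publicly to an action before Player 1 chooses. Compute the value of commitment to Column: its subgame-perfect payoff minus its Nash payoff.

0

Player 1 best-responds to each possible Column move:
- W → Player 1 plays T (best of 8, 4, 4); Column gets 8.
- X → Player 1 plays T (best of 13, 10, 2); Column gets 1.
- Y → Player 1 plays T (best of 11, 1, 9); Column gets 12.
- Z → Player 1 plays B (best of 7, 14, 15); Column gets 9.
Maximizing over 8, 1, 12, 9, Column chooses Y. Subgame-perfect outcome: (T, Y) with payoffs (11, 12).
Now find the simultaneous Nash equilibrium.
Player 1's best replies: W→T; X→T; Y→T; Z→B.
Column's best replies: T→Y; M→Y; B→Y.
The unique mutual best reply is (T, Y), giving (11, 12).
Column's commitment gain: 12 − 12 = 0.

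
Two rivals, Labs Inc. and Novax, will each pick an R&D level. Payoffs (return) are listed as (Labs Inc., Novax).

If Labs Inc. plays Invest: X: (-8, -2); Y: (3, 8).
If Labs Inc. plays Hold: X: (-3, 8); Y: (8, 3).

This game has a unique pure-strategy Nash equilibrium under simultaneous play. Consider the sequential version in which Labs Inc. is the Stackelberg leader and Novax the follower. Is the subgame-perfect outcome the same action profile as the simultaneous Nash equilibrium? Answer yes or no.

Work backward from Novax's decision.
- Invest: BR = Y, leader payoff 3.
- Hold: BR = X, leader payoff -3.
Labs Inc.'s induced payoffs are 3, -3, so Labs Inc. commits to Invest. Subgame-perfect outcome: (Invest, Y) with payoffs (3, 8).
For the simultaneous game, intersect best replies.
Labs Inc.'s best replies: X→Hold; Y→Hold.
Novax's best replies: Invest→Y; Hold→X.
The unique mutual best reply is (Hold, X), giving (-3, 8).
Sequential outcome (Invest, Y) differs from the Nash profile (Hold, X).

no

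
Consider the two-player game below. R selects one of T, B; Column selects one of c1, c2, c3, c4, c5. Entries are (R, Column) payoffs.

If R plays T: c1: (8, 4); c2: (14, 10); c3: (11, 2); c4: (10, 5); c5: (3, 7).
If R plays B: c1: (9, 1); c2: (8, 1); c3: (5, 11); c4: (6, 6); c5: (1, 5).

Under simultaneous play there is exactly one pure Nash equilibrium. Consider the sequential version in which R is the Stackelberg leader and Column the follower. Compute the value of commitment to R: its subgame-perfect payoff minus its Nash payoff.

0

Solve by backward induction (R leads).
- T: Column compares 4, 10, 2, 5, 7 and picks c2; R would get 14.
- B: Column compares 1, 1, 11, 6, 5 and picks c3; R would get 5.
Among 14, 5, the best is 14 at T. Subgame-perfect outcome: (T, c2) with payoffs (14, 10).
For the simultaneous game, intersect best replies.
R's best replies: c1→B; c2→T; c3→T; c4→T; c5→T.
Column's best replies: T→c2; B→c3.
The unique mutual best reply is (T, c2), giving (14, 10).
R's commitment gain: 14 − 14 = 0.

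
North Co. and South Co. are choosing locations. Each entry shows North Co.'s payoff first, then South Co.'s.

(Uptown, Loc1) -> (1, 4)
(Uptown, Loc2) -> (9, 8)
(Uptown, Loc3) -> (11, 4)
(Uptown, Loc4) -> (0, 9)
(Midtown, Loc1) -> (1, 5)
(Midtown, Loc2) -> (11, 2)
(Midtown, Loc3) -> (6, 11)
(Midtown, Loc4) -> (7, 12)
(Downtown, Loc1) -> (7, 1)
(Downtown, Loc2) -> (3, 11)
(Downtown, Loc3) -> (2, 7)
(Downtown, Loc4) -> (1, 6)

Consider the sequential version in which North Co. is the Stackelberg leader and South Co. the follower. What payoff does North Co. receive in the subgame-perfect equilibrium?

7

Backward induction with North Co. moving first.
- Uptown: BR = Loc4, leader payoff 0.
- Midtown: BR = Loc4, leader payoff 7.
- Downtown: BR = Loc2, leader payoff 3.
Maximizing over 0, 7, 3, North Co. chooses Midtown. Subgame-perfect outcome: (Midtown, Loc4) with payoffs (7, 12).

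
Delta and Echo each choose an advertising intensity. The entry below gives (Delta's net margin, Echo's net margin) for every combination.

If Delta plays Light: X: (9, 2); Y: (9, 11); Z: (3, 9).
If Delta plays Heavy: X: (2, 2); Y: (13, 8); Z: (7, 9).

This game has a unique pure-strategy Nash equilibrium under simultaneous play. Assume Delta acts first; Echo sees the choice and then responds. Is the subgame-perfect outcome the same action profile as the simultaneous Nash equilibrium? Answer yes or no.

no

Solve by backward induction (Delta leads).
- Light: BR = Y, leader payoff 9.
- Heavy: BR = Z, leader payoff 7.
Delta's induced payoffs are 9, 7, so Delta commits to Light. Subgame-perfect outcome: (Light, Y) with payoffs (9, 11).
Now find the simultaneous Nash equilibrium.
Delta's best replies: X→Light; Y→Heavy; Z→Heavy.
Echo's best replies: Light→Y; Heavy→Z.
Only (Heavy, Z) has each player best-responding; Nash payoffs (7, 9).
Sequential outcome (Light, Y) differs from the Nash profile (Heavy, Z).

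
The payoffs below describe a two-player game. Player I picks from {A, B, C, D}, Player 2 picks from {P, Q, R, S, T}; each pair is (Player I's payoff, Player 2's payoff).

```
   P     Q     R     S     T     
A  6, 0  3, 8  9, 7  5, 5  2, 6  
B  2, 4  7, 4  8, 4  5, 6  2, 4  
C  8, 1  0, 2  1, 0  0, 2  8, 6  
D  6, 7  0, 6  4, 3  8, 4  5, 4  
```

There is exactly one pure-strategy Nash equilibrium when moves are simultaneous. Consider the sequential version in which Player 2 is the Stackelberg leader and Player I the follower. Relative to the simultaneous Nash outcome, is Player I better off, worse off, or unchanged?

better off

Backward induction with Player 2 moving first.
- P: Player I compares 6, 2, 8, 6 and picks C; Player 2 would get 1.
- Q: Player I compares 3, 7, 0, 0 and picks B; Player 2 would get 4.
- R: Player I compares 9, 8, 1, 4 and picks A; Player 2 would get 7.
- S: Player I compares 5, 5, 0, 8 and picks D; Player 2 would get 4.
- T: Player I compares 2, 2, 8, 5 and picks C; Player 2 would get 6.
Among 1, 4, 7, 4, 6, the best is 7 at R. Subgame-perfect outcome: (A, R) with payoffs (9, 7).
Now find the simultaneous Nash equilibrium.
Player I's best replies: P→C; Q→B; R→A; S→D; T→C.
Player 2's best replies: A→Q; B→S; C→T; D→P.
Only (C, T) has each player best-responding; Nash payoffs (8, 6).
Player I earns 9 sequentially versus 8 at the Nash outcome: better off.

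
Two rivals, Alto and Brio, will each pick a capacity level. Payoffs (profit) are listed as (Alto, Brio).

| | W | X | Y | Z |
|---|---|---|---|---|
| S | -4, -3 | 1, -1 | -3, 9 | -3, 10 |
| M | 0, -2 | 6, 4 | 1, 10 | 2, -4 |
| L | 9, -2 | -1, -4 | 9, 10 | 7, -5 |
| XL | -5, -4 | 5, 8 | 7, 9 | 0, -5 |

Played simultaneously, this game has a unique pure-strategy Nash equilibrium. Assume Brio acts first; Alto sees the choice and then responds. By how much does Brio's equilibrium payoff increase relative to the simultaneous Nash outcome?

0

Solve by backward induction (Brio leads).
- W: Alto compares -4, 0, 9, -5 and picks L; Brio would get -2.
- X: Alto compares 1, 6, -1, 5 and picks M; Brio would get 4.
- Y: Alto compares -3, 1, 9, 7 and picks L; Brio would get 10.
- Z: Alto compares -3, 2, 7, 0 and picks L; Brio would get -5.
Maximizing over -2, 4, 10, -5, Brio chooses Y. Subgame-perfect outcome: (L, Y) with payoffs (9, 10).
Now find the simultaneous Nash equilibrium.
Alto's best replies: W→L; X→M; Y→L; Z→L.
Brio's best replies: S→Z; M→Y; L→Y; XL→Y.
The unique mutual best reply is (L, Y), giving (9, 10).
Brio's commitment gain: 10 − 10 = 0.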